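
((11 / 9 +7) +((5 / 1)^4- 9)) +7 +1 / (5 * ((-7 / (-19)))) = 199006 / 315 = 631.77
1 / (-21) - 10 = -211 / 21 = -10.05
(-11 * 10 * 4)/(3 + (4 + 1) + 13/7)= -3080/69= -44.64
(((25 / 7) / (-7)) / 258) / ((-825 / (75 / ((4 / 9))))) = 75 / 185416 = 0.00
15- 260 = -245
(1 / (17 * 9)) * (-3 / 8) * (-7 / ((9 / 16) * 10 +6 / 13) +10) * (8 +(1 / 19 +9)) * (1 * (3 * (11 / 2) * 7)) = -5823279 / 136306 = -42.72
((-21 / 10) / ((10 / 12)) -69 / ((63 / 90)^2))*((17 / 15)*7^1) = -994993 / 875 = -1137.13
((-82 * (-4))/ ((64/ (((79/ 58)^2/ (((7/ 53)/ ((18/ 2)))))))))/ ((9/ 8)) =13561693/ 23548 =575.92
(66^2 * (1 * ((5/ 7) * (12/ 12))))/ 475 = 4356/ 665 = 6.55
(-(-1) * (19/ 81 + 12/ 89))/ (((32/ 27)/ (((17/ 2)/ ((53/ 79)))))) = 3576409/ 905664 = 3.95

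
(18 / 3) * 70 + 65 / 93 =39125 / 93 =420.70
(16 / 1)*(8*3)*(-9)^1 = -3456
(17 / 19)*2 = 34 / 19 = 1.79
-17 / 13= -1.31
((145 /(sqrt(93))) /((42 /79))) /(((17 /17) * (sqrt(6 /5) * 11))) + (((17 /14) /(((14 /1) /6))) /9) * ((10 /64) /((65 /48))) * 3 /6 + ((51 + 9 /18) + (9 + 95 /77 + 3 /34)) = 11455 * sqrt(310) /85932 + 58916579 /952952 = 64.17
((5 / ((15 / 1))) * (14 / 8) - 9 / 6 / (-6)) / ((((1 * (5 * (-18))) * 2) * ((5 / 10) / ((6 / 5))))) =-1 / 90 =-0.01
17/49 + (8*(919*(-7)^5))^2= 748147927024880721/49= 15268325041324096.35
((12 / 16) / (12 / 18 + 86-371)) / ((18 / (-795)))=795 / 6824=0.12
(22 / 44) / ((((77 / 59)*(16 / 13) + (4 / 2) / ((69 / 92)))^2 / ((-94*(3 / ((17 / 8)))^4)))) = -1290018944448 / 126153542761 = -10.23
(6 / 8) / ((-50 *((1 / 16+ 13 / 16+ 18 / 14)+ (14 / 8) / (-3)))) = -63 / 6625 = -0.01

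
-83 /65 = -1.28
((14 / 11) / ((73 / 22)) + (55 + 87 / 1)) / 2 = 5197 / 73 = 71.19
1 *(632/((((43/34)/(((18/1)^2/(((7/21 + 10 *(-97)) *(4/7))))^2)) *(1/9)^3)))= 45324409101552/363878083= 124559.33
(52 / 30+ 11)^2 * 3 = 486.41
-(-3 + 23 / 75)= 202 / 75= 2.69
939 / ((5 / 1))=939 / 5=187.80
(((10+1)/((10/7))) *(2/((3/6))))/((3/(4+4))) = 1232/15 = 82.13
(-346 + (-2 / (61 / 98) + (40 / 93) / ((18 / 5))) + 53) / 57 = -15117653 / 2910249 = -5.19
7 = 7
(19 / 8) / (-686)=-19 / 5488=-0.00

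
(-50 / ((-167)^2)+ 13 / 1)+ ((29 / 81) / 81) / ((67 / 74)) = 159413214403 / 12259641843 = 13.00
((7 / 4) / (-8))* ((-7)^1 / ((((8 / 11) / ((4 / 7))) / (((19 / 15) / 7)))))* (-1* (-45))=627 / 64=9.80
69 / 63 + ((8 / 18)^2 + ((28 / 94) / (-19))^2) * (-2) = 0.70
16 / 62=8 / 31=0.26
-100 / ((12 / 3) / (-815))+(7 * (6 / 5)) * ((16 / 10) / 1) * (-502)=340703 / 25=13628.12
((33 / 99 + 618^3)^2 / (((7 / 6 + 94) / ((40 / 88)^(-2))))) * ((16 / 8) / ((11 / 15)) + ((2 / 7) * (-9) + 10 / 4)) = 2255741628883555453091 / 299775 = 7524782349707465.44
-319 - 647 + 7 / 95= -965.93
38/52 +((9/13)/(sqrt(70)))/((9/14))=sqrt(70)/65 +19/26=0.86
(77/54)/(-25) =-77/1350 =-0.06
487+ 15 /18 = 2927 /6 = 487.83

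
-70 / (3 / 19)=-1330 / 3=-443.33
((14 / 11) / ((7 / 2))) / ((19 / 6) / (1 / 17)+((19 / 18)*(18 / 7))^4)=57624 / 17131939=0.00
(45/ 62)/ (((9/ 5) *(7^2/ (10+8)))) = 225/ 1519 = 0.15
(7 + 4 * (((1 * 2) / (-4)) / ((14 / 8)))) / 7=0.84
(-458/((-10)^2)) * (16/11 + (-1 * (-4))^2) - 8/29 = -639736/7975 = -80.22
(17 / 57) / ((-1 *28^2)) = -17 / 44688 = -0.00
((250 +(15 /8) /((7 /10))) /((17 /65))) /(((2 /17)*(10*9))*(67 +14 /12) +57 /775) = 356403125 /266286132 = 1.34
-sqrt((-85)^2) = -85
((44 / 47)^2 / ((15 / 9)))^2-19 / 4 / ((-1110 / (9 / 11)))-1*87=-34445699991531 / 397206033400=-86.72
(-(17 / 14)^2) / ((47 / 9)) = -2601 / 9212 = -0.28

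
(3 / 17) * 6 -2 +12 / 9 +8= 428 / 51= 8.39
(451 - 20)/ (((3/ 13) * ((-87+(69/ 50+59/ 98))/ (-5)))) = 34318375/ 312441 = 109.84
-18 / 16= -9 / 8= -1.12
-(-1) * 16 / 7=16 / 7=2.29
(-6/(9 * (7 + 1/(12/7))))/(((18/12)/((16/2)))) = -128/273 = -0.47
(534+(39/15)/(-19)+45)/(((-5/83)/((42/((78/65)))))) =-31950352/95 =-336319.49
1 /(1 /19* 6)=19 /6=3.17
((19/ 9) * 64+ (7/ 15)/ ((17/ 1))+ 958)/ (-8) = -836251/ 6120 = -136.64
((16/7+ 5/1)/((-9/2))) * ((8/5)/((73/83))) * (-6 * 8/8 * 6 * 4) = 1083648/2555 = 424.13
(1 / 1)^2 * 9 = 9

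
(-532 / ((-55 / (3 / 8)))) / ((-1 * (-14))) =57 / 220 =0.26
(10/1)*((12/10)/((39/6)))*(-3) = -5.54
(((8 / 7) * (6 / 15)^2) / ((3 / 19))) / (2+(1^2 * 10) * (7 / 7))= 152 / 1575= 0.10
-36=-36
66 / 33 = 2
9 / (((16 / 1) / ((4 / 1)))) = 9 / 4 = 2.25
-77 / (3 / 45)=-1155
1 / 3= 0.33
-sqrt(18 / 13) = -3 * sqrt(26) / 13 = -1.18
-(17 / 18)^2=-289 / 324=-0.89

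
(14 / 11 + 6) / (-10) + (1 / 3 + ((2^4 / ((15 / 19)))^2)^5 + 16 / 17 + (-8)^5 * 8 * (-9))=1260600660300427081425108337 / 107833623046875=11690237466587.27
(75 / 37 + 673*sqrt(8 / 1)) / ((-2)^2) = 75 / 148 + 673*sqrt(2) / 2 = 476.39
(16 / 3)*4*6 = 128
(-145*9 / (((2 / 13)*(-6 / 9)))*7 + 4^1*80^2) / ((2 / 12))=1375995 / 2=687997.50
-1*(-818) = 818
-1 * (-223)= 223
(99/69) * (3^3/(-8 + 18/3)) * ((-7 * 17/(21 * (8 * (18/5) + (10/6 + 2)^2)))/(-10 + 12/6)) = -227205/699568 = -0.32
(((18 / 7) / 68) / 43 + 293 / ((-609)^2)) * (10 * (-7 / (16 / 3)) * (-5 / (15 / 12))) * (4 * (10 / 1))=45260650 / 12910191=3.51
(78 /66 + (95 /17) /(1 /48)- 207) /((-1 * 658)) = -5836 /61523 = -0.09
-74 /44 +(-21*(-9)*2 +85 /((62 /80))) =331449 /682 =486.00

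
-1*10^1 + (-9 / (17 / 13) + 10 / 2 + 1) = -185 / 17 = -10.88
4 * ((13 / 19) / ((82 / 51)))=1.70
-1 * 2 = -2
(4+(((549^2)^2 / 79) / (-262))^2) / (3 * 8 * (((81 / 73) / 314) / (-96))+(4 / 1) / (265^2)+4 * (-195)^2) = 13283820903259623523109429136650 / 104889069572190030307127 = 126646379.43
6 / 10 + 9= 48 / 5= 9.60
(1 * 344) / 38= 172 / 19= 9.05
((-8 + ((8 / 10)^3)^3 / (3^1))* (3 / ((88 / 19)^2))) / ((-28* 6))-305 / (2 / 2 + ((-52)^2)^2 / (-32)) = 82496621750407 / 10367597625000000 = 0.01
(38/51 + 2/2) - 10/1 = -421/51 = -8.25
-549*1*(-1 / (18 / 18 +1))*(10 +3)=7137 / 2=3568.50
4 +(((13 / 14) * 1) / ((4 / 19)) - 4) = 247 / 56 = 4.41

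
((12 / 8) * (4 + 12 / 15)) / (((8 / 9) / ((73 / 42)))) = 1971 / 140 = 14.08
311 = 311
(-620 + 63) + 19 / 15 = -8336 / 15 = -555.73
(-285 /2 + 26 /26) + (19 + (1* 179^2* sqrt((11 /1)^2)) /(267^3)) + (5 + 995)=33405660967 /38068326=877.52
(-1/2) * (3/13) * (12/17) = -18/221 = -0.08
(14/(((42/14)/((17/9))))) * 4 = 952/27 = 35.26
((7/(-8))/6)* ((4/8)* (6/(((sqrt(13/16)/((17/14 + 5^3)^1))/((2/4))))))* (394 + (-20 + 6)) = -167865* sqrt(13)/52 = -11639.34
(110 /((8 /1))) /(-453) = -55 /1812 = -0.03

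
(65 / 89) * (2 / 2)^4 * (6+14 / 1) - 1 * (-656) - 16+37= 61553 / 89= 691.61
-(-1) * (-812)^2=659344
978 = 978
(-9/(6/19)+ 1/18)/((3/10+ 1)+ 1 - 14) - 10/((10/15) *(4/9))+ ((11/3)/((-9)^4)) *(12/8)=-10684829/341172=-31.32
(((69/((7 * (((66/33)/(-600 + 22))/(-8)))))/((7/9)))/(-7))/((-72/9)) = 179469/343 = 523.23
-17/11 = -1.55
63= 63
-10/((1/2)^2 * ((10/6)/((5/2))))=-60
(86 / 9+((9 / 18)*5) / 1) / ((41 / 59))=12803 / 738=17.35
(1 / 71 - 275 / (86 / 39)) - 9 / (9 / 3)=-127.70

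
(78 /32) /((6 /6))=39 /16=2.44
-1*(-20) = 20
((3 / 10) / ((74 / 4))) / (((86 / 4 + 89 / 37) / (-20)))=-24 / 1769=-0.01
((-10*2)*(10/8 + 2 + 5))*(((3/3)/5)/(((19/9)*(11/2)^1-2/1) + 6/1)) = -594/281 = -2.11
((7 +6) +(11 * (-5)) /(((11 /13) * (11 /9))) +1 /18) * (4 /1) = -15890 /99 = -160.51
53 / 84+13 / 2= 599 / 84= 7.13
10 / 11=0.91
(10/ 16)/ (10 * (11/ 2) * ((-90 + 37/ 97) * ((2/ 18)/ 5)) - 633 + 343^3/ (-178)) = -388485/ 141376336828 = -0.00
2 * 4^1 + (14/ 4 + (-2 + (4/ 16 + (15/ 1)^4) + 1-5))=202523/ 4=50630.75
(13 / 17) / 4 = 13 / 68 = 0.19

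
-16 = -16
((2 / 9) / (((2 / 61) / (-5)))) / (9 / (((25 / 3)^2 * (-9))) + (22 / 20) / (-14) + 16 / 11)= -58712500 / 2358927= -24.89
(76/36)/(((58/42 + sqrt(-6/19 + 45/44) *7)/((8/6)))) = -12897808/108610587 + 52136 *sqrt(123519)/36203529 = 0.39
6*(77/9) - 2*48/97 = 14650/291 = 50.34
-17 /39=-0.44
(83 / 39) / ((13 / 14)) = 1162 / 507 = 2.29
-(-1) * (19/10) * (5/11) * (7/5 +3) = 19/5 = 3.80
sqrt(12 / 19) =2* sqrt(57) / 19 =0.79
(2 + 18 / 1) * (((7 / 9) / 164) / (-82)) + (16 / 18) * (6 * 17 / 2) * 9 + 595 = 30348739 / 30258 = 1003.00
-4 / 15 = -0.27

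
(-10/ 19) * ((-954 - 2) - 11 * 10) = 10660/ 19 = 561.05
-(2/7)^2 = -4/49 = -0.08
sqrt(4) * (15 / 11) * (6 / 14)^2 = 270 / 539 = 0.50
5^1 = 5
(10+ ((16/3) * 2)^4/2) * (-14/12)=-1837843/243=-7563.14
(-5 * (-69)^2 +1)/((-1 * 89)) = 23804/89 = 267.46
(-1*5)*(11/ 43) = -55/ 43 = -1.28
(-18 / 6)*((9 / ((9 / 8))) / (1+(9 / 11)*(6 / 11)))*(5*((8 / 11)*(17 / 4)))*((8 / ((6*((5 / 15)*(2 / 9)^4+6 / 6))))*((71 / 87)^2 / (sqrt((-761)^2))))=-131943214656 / 441258289465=-0.30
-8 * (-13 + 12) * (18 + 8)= 208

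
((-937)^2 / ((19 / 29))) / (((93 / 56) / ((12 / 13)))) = 5703286624 / 7657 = 744846.10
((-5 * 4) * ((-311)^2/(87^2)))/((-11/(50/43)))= 96721000/3580137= 27.02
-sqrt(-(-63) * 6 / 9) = -6.48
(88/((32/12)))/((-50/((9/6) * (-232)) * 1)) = 5742/25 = 229.68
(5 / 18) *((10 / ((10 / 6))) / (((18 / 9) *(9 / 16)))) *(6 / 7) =80 / 63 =1.27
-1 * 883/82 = -10.77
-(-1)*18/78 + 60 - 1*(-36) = 1251/13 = 96.23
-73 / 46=-1.59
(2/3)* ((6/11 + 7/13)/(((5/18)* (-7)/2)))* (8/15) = -1984/5005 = -0.40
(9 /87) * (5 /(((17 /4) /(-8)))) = -480 /493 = -0.97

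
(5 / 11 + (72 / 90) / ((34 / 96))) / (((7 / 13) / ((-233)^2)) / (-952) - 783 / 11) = -14324044072 / 375773257135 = -0.04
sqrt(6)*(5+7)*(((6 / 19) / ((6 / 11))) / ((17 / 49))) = 6468*sqrt(6) / 323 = 49.05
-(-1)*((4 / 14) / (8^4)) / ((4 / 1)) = 1 / 57344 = 0.00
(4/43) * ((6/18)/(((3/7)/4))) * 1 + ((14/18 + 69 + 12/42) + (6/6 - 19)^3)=-15608302/2709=-5761.65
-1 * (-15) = 15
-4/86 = -2/43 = -0.05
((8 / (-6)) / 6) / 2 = -1 / 9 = -0.11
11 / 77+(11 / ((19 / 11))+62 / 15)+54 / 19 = 13.49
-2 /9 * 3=-2 /3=-0.67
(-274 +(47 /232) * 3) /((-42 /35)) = 317135 /1392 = 227.83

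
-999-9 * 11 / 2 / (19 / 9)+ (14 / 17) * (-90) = -1096.57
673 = 673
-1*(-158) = 158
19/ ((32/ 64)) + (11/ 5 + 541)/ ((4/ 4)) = 2906/ 5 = 581.20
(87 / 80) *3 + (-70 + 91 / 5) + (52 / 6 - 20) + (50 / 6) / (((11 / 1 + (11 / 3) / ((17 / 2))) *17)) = -8371127 / 139920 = -59.83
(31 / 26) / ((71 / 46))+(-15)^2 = 208388 / 923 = 225.77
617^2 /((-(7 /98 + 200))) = -5329646 /2801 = -1902.77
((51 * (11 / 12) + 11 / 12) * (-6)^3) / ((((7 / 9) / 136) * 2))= -6301152 / 7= -900164.57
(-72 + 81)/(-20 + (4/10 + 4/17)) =-765/1646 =-0.46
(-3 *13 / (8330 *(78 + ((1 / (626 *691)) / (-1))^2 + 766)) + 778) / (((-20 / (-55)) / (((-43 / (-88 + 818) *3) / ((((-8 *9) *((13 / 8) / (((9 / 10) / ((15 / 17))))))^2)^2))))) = -27026949852218674136489743 / 12375440254733058623432812500000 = -0.00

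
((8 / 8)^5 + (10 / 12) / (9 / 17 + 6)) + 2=2083 / 666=3.13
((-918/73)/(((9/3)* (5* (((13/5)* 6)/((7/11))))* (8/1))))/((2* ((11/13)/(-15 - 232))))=88179/141328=0.62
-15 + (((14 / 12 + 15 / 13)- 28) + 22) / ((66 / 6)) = -13157 / 858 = -15.33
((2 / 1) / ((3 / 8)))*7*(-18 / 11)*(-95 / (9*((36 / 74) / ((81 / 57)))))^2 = -1916600 / 33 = -58078.79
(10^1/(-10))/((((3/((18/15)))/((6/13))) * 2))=-6/65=-0.09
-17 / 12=-1.42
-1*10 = -10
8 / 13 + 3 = 3.62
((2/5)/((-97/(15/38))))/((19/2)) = -6/35017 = -0.00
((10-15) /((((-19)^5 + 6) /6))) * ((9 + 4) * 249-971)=67980 /2476093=0.03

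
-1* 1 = -1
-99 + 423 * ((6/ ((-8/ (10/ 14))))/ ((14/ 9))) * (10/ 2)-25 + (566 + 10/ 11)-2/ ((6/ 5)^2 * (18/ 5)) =-99841781/ 349272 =-285.86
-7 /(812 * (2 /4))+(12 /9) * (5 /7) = 1139 /1218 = 0.94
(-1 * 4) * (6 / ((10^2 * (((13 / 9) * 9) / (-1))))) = 6 / 325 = 0.02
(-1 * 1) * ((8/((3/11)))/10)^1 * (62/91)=-2728/1365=-2.00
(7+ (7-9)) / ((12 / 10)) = 25 / 6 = 4.17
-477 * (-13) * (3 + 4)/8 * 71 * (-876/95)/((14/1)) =-96419349/380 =-253735.13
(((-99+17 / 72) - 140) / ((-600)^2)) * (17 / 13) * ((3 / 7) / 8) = -0.00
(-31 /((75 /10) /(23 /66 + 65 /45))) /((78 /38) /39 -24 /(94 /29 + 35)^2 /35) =-1800133773865 /12670714683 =-142.07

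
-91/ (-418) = 91/ 418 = 0.22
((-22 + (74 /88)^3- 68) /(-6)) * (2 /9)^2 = 7615907 /10349856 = 0.74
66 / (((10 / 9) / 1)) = 297 / 5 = 59.40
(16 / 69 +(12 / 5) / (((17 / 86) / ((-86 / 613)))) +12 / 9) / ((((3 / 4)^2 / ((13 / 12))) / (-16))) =4.26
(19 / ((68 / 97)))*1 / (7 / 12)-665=-73606 / 119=-618.54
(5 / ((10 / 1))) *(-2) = -1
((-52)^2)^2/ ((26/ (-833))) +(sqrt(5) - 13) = -234252941 +sqrt(5) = -234252938.76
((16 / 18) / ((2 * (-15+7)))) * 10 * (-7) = 35 / 9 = 3.89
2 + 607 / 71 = 749 / 71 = 10.55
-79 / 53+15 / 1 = 716 / 53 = 13.51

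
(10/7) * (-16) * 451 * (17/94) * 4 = -7457.26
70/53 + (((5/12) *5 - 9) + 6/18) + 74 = 43717/636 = 68.74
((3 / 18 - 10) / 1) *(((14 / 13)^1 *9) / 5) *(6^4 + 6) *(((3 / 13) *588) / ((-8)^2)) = -355705749 / 6760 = -52619.19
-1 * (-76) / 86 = 38 / 43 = 0.88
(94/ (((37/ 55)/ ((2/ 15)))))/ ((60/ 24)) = 4136/ 555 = 7.45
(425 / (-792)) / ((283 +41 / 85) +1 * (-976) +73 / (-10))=36125 / 47111724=0.00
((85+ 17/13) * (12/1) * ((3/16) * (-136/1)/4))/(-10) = 85833/130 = 660.25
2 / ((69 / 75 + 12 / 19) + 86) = 950 / 41587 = 0.02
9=9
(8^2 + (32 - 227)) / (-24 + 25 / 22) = 2882 / 503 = 5.73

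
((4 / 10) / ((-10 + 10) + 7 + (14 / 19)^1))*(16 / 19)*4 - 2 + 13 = 8213 / 735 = 11.17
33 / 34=0.97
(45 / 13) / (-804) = -0.00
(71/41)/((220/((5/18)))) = 71/32472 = 0.00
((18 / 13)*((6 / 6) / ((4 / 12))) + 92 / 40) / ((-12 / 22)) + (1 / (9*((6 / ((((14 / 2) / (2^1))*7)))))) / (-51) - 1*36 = -4282004 / 89505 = -47.84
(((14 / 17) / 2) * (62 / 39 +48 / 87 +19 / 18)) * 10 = 759325 / 57681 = 13.16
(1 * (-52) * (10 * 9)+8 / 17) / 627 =-7232 / 969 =-7.46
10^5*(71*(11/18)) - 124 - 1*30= 39048614/9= 4338734.89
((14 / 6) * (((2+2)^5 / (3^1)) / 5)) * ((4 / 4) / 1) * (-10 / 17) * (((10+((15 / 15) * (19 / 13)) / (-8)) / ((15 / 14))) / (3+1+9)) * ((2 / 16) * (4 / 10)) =-6403712 / 1939275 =-3.30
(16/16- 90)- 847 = -936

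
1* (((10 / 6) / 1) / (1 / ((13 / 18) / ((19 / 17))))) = 1.08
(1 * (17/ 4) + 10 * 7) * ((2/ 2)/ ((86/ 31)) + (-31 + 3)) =-705969/ 344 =-2052.24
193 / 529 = 0.36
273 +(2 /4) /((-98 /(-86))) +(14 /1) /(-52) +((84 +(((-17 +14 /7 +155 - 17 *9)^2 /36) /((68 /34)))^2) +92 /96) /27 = 24654435157 /89159616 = 276.52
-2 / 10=-1 / 5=-0.20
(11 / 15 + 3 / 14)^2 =39601 / 44100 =0.90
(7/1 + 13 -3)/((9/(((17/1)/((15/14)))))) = 4046/135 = 29.97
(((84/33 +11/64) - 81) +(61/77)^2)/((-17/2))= 29466685/3225376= 9.14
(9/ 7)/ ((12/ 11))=33/ 28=1.18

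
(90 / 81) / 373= 0.00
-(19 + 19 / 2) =-57 / 2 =-28.50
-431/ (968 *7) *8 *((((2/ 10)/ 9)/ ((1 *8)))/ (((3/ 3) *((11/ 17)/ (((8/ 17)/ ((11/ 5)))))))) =-431/ 922383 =-0.00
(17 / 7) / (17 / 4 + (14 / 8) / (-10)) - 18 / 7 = -322 / 163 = -1.98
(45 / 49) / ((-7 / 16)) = -720 / 343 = -2.10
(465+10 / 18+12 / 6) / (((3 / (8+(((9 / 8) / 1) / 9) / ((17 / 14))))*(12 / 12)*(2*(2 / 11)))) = 1594043 / 459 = 3472.86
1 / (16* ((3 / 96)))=2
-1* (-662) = 662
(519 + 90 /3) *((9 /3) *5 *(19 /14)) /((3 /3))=156465 /14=11176.07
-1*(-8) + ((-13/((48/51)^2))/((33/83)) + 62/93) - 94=-1032727/8448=-122.25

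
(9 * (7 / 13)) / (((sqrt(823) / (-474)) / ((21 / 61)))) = -27.57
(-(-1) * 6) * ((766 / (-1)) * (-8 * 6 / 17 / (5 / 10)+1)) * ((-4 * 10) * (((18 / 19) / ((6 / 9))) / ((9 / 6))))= -261420480 / 323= -809351.33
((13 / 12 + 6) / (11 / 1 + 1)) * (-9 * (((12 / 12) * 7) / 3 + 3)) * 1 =-85 / 3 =-28.33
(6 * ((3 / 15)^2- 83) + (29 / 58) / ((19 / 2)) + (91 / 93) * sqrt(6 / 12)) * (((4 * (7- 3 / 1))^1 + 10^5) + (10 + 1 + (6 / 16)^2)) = -1513441045907 / 30400 + 582558067 * sqrt(2) / 11904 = -49715036.13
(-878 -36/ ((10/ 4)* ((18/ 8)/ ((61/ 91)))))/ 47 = -18.77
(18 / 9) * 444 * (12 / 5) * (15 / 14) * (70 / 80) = 1998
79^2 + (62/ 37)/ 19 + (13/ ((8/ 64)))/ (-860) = 943290997/ 151145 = 6240.97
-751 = -751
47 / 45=1.04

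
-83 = -83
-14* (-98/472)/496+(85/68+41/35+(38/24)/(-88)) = 5089627/2112495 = 2.41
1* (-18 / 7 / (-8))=9 / 28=0.32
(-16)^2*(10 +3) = 3328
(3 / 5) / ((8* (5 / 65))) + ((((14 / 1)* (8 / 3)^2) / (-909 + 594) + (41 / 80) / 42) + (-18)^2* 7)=205813847 / 90720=2268.67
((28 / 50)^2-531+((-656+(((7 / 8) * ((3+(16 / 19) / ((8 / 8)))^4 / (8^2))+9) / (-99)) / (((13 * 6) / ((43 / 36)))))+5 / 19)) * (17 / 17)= -1186.43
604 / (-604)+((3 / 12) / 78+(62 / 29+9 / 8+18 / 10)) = 22994 / 5655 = 4.07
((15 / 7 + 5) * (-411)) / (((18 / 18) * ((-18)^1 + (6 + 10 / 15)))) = 30825 / 119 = 259.03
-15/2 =-7.50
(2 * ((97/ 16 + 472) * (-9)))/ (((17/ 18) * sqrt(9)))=-206523/ 68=-3037.10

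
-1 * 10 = -10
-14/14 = -1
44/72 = 0.61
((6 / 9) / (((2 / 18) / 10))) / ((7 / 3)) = 180 / 7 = 25.71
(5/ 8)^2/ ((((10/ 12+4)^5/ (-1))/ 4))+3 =61521297/ 20511149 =3.00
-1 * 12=-12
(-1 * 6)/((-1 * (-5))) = -6/5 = -1.20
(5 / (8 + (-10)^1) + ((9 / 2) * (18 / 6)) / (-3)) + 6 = -1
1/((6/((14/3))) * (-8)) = -7/72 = -0.10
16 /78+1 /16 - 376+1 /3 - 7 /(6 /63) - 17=-96907 /208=-465.90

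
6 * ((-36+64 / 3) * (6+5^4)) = -55528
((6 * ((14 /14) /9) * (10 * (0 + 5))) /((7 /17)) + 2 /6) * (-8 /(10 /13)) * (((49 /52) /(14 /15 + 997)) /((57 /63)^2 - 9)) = 5269509 /54008152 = 0.10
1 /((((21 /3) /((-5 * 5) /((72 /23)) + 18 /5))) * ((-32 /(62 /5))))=48949 /201600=0.24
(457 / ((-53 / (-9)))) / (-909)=-457 / 5353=-0.09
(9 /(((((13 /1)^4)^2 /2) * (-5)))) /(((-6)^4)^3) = -0.00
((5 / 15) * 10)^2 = 100 / 9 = 11.11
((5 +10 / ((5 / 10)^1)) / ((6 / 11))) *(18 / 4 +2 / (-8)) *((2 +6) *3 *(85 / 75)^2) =54043 / 9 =6004.78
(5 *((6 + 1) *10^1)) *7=2450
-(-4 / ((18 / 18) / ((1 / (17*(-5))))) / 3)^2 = -16 / 65025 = -0.00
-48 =-48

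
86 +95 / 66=5771 / 66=87.44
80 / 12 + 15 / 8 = 205 / 24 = 8.54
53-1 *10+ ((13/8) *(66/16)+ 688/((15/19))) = 921.17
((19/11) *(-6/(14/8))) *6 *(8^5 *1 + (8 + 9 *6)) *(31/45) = -8839712/11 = -803610.18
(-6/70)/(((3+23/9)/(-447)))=12069/1750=6.90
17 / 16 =1.06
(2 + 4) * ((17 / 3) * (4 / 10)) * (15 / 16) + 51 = 255 / 4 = 63.75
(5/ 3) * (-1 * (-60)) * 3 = 300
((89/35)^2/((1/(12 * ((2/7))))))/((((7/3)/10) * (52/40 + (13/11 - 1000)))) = -25093728/263454527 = -0.10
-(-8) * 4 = 32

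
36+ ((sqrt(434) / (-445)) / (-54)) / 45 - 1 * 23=sqrt(434) / 1081350+ 13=13.00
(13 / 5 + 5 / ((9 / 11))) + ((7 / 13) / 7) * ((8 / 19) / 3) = 96944 / 11115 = 8.72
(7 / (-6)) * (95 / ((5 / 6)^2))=-798 / 5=-159.60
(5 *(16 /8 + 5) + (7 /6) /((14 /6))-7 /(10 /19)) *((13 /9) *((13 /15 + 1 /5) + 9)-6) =42661 /225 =189.60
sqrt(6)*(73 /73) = 2.45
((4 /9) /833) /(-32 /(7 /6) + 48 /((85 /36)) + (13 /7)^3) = -140 /182079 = -0.00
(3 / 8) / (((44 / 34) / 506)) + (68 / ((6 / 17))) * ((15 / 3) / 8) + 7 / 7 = 6433 / 24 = 268.04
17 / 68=1 / 4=0.25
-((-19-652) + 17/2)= 1325/2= 662.50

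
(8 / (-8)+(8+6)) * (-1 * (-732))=9516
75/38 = 1.97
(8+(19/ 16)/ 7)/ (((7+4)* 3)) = 305/ 1232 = 0.25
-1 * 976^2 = -952576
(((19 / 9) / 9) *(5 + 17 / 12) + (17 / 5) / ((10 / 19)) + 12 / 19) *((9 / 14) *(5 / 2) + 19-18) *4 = 289744811 / 3231900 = 89.65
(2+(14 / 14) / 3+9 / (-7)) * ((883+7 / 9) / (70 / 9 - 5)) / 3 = 174988 / 1575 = 111.10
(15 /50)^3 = 27 /1000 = 0.03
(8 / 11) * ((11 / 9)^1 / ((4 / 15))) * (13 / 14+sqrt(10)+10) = 10 * sqrt(10) / 3+255 / 7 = 46.97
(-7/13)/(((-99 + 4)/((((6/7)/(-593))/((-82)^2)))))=-3/2462177510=-0.00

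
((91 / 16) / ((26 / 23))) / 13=161 / 416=0.39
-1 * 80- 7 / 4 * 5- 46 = -539 / 4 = -134.75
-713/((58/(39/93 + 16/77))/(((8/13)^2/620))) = -275448/58493435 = -0.00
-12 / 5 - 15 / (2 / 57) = -4299 / 10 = -429.90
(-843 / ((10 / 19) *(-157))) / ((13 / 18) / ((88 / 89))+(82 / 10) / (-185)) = 2346810840 / 157829117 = 14.87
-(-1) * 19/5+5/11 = 234/55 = 4.25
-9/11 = -0.82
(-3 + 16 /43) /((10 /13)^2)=-4.44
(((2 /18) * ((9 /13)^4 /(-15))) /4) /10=-243 /5712200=-0.00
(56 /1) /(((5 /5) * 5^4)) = 56 /625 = 0.09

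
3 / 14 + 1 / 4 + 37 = 1049 / 28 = 37.46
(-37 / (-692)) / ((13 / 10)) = 185 / 4498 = 0.04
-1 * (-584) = 584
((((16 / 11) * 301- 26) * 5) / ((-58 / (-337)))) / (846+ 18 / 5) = 6360875 / 451704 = 14.08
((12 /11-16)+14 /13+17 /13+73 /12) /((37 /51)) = -187901 /21164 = -8.88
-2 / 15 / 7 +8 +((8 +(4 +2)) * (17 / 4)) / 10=5851 / 420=13.93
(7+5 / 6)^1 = 7.83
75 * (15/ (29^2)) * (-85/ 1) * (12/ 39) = -382500/ 10933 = -34.99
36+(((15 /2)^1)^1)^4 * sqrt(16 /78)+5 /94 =3389 /94+16875 * sqrt(78) /104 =1469.09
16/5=3.20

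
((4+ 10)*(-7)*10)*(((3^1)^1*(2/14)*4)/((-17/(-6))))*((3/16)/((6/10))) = -3150/17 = -185.29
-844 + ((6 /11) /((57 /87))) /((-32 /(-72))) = -352009 /418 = -842.13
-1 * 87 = -87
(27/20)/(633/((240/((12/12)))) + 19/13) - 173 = -245365/1421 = -172.67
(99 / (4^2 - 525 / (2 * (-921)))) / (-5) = -614 / 505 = -1.22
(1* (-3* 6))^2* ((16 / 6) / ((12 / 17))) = 1224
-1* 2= -2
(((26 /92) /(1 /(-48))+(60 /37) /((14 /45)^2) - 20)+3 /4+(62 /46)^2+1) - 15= -28.24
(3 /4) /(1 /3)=9 /4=2.25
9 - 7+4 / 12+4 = 19 / 3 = 6.33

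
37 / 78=0.47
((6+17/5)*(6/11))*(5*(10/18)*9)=1410/11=128.18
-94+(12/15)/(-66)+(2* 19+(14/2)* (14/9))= -22336/495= -45.12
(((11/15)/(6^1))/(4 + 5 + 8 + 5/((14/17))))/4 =77/58140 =0.00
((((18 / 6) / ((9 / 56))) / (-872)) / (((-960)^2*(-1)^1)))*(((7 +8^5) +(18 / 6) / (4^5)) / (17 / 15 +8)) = 26103469 / 313167708160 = 0.00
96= 96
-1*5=-5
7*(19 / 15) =133 / 15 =8.87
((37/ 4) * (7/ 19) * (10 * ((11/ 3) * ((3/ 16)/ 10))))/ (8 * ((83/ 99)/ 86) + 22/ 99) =1347577/ 172672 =7.80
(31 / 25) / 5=31 / 125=0.25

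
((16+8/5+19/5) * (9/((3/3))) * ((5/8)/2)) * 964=232083/4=58020.75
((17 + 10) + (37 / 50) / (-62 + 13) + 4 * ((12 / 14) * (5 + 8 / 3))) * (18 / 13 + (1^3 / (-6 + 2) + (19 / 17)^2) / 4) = 12822510711 / 147274400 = 87.07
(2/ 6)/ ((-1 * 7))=-1/ 21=-0.05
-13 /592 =-0.02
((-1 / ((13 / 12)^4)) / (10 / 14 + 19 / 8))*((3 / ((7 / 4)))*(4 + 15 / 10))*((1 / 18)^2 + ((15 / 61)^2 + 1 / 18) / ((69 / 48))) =-78520138752 / 422870138899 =-0.19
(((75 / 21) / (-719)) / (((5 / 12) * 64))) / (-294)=5 / 7891744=0.00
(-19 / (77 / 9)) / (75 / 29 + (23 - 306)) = 261 / 32956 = 0.01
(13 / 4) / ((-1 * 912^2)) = -13 / 3326976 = -0.00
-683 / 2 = -341.50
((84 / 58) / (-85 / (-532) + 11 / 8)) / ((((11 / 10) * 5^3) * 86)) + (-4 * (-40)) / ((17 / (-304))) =-27238230216304 / 9519940925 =-2861.18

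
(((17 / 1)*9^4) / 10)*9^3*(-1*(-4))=162620946 / 5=32524189.20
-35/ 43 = -0.81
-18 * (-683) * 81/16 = 497907/8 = 62238.38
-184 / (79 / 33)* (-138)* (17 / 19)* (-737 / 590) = -5249250072 / 442795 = -11854.81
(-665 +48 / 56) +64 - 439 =-7274 / 7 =-1039.14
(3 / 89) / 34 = 3 / 3026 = 0.00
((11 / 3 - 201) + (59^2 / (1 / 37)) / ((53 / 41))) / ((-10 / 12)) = -6324262 / 53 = -119325.70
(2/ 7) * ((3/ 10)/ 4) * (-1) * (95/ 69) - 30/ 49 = -2893/ 4508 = -0.64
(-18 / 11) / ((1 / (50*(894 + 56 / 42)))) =-805800 / 11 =-73254.55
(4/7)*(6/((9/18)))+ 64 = 496/7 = 70.86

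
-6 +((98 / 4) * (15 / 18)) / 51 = -3427 / 612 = -5.60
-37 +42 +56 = 61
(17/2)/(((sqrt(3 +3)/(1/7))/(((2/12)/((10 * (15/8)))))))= 17 * sqrt(6)/9450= 0.00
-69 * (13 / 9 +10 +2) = -2783 / 3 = -927.67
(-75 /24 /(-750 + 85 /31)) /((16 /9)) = 1395 /593024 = 0.00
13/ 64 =0.20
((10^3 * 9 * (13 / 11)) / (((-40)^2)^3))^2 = 13689 / 2030043136000000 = 0.00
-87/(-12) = 29/4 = 7.25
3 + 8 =11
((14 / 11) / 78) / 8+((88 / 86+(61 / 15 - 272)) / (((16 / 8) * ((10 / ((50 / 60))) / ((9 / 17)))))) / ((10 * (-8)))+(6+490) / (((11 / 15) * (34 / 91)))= 165155420923 / 91228800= 1810.34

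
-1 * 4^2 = -16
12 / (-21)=-4 / 7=-0.57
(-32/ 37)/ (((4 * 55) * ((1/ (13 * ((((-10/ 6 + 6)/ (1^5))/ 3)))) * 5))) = -1352/ 91575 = -0.01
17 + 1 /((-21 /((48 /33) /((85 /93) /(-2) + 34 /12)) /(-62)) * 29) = 8420133 /493493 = 17.06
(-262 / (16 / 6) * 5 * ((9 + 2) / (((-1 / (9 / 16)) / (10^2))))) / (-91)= -4863375 / 1456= -3340.23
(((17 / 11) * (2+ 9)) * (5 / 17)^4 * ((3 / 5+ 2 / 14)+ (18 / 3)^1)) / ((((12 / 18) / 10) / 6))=2655000 / 34391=77.20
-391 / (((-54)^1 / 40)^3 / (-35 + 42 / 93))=-372232000 / 67797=-5490.39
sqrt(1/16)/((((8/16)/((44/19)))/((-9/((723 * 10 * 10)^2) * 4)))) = -11/1379423750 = -0.00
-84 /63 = -4 /3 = -1.33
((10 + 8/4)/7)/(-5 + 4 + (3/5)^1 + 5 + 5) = 5/28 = 0.18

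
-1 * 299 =-299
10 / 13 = 0.77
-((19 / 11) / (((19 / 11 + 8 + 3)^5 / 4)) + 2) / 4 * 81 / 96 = -726069910833 / 1721036800000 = -0.42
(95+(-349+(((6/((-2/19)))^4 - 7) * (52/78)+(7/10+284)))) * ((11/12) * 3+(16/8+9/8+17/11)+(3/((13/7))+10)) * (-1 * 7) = -10727681261213/11440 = -937734375.98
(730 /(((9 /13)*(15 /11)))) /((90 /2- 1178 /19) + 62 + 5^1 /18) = 41756 /2445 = 17.08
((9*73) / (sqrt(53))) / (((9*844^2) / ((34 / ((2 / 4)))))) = 1241*sqrt(53) / 9438452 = 0.00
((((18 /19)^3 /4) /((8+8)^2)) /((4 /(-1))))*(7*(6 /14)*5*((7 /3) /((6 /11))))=-93555 /7023616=-0.01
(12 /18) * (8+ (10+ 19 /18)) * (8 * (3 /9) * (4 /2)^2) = 10976 /81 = 135.51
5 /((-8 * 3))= -0.21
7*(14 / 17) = 98 / 17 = 5.76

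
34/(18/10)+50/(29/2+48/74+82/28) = 456245/21069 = 21.65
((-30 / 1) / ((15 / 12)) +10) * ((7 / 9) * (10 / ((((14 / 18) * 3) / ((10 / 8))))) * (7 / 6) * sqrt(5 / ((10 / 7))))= -1225 * sqrt(14) / 36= -127.32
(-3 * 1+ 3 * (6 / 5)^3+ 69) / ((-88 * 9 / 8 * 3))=-2966 / 12375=-0.24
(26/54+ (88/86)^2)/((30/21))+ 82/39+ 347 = 2272616269/6489990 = 350.17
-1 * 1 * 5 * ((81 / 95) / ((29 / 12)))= -972 / 551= -1.76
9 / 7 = 1.29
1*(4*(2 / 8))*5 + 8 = 13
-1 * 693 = -693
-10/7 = -1.43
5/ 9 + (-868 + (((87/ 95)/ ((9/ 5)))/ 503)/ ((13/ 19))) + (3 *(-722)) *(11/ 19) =-124849040/ 58851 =-2121.44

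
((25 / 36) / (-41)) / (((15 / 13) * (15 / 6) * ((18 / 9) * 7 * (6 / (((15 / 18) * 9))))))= -65 / 123984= -0.00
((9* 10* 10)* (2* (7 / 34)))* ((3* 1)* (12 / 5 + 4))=120960 / 17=7115.29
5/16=0.31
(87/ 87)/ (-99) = -1/ 99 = -0.01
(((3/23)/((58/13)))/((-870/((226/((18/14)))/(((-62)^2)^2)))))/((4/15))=-10283/6859648013952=-0.00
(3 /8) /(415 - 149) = 3 /2128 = 0.00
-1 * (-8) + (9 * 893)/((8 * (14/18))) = 72781/56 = 1299.66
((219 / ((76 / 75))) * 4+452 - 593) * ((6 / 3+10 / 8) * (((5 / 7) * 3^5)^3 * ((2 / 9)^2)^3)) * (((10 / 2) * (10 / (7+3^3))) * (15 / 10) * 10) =3618634500000 / 110789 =32662398.79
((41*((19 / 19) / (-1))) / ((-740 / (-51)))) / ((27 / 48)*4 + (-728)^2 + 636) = -2091 / 392660465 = -0.00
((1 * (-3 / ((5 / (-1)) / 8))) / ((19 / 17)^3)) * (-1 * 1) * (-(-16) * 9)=-16979328 / 34295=-495.10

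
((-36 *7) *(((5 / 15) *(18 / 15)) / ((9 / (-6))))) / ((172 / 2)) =168 / 215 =0.78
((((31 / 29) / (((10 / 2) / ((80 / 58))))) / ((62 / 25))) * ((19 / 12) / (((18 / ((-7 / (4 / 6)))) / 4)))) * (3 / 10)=-665 / 5046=-0.13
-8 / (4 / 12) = -24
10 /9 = 1.11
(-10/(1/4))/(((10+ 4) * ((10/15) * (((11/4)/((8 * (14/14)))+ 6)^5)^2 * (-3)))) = 11258999068426240/831875663378027584575343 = 0.00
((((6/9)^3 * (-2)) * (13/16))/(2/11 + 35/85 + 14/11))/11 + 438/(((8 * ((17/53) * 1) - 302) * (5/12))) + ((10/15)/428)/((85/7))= -3.53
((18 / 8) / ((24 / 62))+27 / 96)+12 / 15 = 1103 / 160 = 6.89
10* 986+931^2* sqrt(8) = 9860+1733522* sqrt(2) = 2461430.32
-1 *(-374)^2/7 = -139876/7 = -19982.29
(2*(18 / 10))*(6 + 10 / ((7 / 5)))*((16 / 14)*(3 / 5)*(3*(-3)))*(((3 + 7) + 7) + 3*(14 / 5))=-45427392 / 6125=-7416.72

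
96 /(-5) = -96 /5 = -19.20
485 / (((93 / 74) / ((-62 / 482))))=-35890 / 723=-49.64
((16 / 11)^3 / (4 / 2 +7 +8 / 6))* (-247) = -3035136 / 41261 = -73.56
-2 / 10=-1 / 5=-0.20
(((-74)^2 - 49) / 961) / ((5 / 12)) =13.55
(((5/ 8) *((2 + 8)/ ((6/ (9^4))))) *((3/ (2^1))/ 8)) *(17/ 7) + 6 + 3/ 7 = 2794185/ 896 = 3118.51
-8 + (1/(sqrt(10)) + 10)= sqrt(10)/10 + 2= 2.32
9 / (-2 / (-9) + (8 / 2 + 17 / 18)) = 54 / 31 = 1.74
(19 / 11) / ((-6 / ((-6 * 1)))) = 19 / 11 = 1.73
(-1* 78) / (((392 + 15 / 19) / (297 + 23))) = -474240 / 7463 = -63.55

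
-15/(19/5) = -75/19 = -3.95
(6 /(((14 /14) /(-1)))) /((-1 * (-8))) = -3 /4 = -0.75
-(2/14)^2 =-1/49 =-0.02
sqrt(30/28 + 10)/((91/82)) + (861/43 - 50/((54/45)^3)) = -5.91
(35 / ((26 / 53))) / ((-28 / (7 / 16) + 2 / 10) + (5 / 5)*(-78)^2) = 9275 / 782626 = 0.01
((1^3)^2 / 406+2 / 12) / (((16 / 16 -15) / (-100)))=5150 / 4263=1.21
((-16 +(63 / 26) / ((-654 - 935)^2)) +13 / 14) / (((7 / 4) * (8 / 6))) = -212016057 / 32823973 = -6.46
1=1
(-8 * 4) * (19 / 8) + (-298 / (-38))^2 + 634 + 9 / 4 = 621.75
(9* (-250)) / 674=-1125 / 337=-3.34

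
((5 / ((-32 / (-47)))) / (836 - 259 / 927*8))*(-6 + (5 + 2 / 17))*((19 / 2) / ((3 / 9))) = -0.22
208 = 208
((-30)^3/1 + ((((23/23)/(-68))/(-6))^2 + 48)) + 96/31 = -139066688993/5160384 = -26948.90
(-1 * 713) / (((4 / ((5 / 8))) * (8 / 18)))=-32085 / 128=-250.66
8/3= 2.67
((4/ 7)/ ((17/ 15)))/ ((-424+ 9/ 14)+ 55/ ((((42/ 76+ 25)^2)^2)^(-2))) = 86955842769920/ 1724019744884057107217410171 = 0.00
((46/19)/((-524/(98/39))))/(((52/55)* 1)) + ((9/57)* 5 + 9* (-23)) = -1040949209/5047692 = -206.22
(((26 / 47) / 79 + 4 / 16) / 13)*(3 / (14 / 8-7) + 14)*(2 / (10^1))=3817 / 71890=0.05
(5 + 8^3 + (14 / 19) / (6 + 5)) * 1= 108067 / 209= 517.07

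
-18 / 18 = -1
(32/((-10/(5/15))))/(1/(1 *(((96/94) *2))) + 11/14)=-3584/4285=-0.84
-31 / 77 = -0.40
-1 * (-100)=100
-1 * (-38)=38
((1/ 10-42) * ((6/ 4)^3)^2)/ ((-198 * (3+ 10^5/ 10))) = 33939/ 140842240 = 0.00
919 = 919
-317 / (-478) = 317 / 478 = 0.66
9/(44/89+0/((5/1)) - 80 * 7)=-801/49796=-0.02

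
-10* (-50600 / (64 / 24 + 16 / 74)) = 702075 / 4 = 175518.75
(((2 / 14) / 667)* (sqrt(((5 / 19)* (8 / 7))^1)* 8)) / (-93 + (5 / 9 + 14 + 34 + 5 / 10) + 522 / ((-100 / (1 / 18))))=-14400* sqrt(1330) / 24721715347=-0.00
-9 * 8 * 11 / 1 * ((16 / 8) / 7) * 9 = -2036.57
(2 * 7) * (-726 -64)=-11060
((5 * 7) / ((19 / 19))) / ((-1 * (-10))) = 7 / 2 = 3.50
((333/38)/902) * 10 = 1665/17138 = 0.10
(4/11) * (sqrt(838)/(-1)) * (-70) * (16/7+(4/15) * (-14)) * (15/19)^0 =-1216 * sqrt(838)/33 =-1066.70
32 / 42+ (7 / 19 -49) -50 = -39050 / 399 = -97.87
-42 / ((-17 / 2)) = 84 / 17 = 4.94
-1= -1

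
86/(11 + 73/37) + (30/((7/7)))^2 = 217591/240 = 906.63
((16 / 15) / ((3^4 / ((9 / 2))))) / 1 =8 / 135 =0.06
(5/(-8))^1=-5/8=-0.62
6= 6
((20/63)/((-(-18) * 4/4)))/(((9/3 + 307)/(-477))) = -53/1953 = -0.03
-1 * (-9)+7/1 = 16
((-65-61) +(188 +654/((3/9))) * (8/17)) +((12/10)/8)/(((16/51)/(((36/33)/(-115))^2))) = 481923784409/544076500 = 885.76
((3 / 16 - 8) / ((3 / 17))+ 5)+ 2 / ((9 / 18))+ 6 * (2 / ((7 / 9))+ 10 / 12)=-4987 / 336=-14.84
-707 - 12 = -719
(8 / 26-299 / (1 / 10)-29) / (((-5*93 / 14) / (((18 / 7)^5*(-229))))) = -11320587065664 / 4838015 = -2339923.93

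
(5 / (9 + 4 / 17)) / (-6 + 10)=85 / 628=0.14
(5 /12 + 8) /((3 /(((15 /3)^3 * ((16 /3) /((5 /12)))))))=40400 /9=4488.89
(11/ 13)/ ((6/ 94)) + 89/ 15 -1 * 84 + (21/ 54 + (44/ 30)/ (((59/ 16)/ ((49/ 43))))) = -189875957/ 2968290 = -63.97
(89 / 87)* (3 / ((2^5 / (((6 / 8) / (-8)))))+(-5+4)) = -91937 / 89088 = -1.03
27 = 27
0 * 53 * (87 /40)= 0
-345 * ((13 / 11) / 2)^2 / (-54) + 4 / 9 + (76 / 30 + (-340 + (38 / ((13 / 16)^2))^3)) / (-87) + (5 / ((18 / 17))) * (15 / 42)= -31072664410890659 / 14227309136040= -2184.02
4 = 4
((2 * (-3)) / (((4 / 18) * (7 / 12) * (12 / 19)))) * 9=-4617 / 7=-659.57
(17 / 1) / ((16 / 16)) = 17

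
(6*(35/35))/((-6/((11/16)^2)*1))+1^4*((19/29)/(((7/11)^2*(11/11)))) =416603/363776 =1.15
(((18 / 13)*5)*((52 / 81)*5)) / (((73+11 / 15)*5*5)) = 20 / 1659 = 0.01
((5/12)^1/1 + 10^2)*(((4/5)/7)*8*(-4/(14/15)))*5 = -96400/49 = -1967.35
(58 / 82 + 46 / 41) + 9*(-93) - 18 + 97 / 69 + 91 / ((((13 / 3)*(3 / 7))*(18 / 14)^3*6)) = -3497410493 / 4124682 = -847.92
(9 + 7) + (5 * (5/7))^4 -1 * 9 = 407432/2401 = 169.69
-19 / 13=-1.46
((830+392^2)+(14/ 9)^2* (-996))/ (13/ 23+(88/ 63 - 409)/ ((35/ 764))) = -17.09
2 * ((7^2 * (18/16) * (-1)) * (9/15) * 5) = -1323/4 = -330.75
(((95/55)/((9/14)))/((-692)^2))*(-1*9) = -133/2633752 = -0.00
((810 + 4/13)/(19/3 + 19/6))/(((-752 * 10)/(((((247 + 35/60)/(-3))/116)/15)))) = 15648257/29087510400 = 0.00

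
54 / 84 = 9 / 14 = 0.64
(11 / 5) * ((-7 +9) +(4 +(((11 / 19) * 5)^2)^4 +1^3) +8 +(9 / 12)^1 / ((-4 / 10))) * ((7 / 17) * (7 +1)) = 10343483569562297 / 288720571697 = 35825.24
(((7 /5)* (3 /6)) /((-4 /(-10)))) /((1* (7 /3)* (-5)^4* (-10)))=-3 /25000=-0.00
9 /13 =0.69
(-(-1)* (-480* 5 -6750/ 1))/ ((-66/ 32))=48800/ 11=4436.36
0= 0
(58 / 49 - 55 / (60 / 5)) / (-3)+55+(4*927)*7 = 45885403 / 1764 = 26012.13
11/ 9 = 1.22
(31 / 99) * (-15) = -155 / 33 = -4.70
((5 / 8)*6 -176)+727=2219 / 4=554.75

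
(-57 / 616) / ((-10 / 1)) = 57 / 6160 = 0.01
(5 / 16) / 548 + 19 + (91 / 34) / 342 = 484496951 / 25488576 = 19.01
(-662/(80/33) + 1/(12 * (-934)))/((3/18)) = -3825782/2335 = -1638.45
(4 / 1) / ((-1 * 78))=-0.05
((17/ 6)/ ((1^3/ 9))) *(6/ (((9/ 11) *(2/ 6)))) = 561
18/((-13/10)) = -13.85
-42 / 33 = -14 / 11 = -1.27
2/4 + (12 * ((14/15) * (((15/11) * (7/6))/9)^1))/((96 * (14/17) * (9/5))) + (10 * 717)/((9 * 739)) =50314321/31605552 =1.59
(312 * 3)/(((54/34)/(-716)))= -1265888/3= -421962.67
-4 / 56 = -1 / 14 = -0.07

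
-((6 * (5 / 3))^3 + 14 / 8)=-4007 / 4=-1001.75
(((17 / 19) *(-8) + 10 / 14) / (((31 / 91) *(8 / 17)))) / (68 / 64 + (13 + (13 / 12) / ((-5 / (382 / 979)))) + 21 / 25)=-27812949450 / 10253392693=-2.71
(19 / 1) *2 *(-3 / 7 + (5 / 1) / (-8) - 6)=-7505 / 28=-268.04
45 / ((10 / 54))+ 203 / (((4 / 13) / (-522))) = -688293 / 2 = -344146.50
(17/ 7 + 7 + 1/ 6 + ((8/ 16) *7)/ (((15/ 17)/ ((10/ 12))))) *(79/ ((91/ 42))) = 256829/ 546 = 470.38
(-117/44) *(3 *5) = -1755/44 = -39.89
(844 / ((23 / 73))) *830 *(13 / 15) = 132958696 / 69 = 1926937.62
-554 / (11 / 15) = -8310 / 11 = -755.45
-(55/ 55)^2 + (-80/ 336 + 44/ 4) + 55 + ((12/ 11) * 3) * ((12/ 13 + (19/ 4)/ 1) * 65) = 293735/ 231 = 1271.58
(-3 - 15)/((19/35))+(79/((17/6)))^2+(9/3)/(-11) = 44938041/60401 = 743.99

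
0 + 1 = 1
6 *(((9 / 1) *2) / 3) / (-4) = -9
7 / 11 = 0.64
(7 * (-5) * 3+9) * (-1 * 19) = 1824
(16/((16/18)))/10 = 9/5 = 1.80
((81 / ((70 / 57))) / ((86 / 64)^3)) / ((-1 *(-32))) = 2363904 / 2782745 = 0.85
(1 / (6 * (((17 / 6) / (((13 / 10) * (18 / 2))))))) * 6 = 351 / 85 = 4.13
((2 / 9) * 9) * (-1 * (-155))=310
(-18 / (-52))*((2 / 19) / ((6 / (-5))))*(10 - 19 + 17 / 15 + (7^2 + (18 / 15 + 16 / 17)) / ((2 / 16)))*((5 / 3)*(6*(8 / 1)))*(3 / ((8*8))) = -767415 / 16796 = -45.69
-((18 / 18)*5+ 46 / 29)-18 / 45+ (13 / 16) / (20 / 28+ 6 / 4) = -238029 / 35960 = -6.62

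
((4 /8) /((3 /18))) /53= 3 /53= 0.06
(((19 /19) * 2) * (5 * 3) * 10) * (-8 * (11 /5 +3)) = -12480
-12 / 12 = -1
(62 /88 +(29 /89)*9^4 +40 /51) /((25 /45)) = 256356591 /66572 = 3850.82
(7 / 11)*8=56 / 11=5.09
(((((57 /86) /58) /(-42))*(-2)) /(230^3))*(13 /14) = 247 /5947521608000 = 0.00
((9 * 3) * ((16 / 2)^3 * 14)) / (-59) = -193536 / 59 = -3280.27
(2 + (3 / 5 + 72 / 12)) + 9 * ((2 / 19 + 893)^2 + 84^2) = 13072253488 / 1805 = 7242245.70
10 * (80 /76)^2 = 4000 /361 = 11.08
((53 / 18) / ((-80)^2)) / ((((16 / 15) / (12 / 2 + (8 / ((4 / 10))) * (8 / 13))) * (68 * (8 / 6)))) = 371 / 4259840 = 0.00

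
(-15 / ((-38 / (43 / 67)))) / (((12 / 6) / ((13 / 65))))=129 / 5092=0.03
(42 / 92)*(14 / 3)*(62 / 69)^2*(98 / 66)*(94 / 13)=867567736 / 46976787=18.47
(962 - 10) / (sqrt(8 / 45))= 714*sqrt(10)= 2257.87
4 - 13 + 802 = 793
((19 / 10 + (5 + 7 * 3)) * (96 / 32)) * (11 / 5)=9207 / 50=184.14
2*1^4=2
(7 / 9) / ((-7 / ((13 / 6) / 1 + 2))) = -25 / 54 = -0.46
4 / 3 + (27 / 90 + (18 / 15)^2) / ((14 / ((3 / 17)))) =48383 / 35700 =1.36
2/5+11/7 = 69/35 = 1.97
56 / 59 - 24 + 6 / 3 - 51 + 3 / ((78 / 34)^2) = -2138206 / 29913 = -71.48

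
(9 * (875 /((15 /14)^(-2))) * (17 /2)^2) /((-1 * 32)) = -73153125 /3584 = -20411.03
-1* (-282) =282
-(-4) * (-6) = -24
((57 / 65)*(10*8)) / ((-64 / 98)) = -2793 / 26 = -107.42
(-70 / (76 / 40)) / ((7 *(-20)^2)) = -1 / 76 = -0.01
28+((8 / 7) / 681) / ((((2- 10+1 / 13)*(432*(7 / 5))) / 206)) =25226899 / 900963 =28.00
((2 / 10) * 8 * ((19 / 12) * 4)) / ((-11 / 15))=-152 / 11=-13.82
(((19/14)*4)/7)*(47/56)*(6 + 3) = 8037/1372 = 5.86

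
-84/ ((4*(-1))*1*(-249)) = -7/ 83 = -0.08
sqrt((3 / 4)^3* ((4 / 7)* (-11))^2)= 33* sqrt(3) / 14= 4.08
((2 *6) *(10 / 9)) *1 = 40 / 3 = 13.33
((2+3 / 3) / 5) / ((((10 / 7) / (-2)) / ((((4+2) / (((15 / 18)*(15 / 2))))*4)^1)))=-2016 / 625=-3.23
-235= -235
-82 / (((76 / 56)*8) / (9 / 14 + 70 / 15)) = -9143 / 228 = -40.10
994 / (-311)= -994 / 311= -3.20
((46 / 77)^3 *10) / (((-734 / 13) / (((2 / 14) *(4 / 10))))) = -2530736 / 1172833277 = -0.00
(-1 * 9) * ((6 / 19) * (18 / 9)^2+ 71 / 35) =-19701 / 665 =-29.63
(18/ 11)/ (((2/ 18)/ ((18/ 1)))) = 2916/ 11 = 265.09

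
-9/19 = -0.47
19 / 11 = 1.73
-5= -5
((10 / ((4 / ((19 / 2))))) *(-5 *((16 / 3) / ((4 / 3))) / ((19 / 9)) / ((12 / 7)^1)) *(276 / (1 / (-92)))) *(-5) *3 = -49990500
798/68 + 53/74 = 7832/629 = 12.45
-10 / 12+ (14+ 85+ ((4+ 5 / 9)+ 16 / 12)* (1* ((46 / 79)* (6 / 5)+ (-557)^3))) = -7235499248689 / 7110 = -1017651089.83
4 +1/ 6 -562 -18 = -575.83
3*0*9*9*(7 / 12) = 0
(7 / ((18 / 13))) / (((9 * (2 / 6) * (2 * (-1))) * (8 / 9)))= -91 / 96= -0.95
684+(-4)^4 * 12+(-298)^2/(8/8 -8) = -62512/7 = -8930.29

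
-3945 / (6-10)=3945 / 4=986.25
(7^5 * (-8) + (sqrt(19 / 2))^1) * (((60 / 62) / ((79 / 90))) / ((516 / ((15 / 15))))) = -30252600 / 105307 + 225 * sqrt(38) / 210614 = -287.27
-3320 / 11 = -301.82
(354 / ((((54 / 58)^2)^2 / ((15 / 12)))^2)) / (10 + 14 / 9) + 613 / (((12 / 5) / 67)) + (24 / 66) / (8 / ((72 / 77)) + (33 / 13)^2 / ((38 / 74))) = 251026974986302293728519 / 14596529496940138176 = 17197.72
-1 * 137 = -137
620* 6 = 3720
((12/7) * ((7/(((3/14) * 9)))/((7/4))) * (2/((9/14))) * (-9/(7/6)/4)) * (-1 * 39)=832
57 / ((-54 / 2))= -19 / 9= -2.11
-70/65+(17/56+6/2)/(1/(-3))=-7999/728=-10.99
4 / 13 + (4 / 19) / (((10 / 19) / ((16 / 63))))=1676 / 4095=0.41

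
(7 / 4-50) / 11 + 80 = 3327 / 44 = 75.61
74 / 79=0.94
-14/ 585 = -0.02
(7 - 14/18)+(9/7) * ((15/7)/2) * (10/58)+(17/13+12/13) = 2889713/332514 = 8.69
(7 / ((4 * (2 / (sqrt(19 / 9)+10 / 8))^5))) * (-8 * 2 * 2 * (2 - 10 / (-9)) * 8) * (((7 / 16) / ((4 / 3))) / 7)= -294.57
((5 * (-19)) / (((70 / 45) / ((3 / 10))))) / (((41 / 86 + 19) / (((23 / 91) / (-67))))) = 507357 / 142974650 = 0.00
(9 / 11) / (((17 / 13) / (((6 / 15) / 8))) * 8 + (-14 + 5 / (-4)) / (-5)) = 2340 / 607123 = 0.00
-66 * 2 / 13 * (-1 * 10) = 1320 / 13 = 101.54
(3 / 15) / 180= 1 / 900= 0.00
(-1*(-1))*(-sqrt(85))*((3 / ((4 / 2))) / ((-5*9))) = sqrt(85) / 30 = 0.31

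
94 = 94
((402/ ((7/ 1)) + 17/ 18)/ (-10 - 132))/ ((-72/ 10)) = 36775/ 644112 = 0.06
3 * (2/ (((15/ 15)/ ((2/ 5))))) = 12/ 5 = 2.40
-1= -1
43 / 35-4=-97 / 35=-2.77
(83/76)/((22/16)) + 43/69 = 20441/14421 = 1.42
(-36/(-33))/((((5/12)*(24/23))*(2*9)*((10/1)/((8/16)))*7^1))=0.00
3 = 3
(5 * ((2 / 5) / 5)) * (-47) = -94 / 5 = -18.80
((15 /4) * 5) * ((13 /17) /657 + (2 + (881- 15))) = 242367625 /14892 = 16275.02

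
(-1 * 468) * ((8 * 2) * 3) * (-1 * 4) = 89856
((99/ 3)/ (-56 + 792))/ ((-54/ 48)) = -11/ 276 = -0.04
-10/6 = -5/3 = -1.67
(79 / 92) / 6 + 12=6703 / 552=12.14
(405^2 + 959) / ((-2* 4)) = -20623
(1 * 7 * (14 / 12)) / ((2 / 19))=931 / 12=77.58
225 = 225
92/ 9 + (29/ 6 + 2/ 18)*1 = 91/ 6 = 15.17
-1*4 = -4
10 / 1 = 10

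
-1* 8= -8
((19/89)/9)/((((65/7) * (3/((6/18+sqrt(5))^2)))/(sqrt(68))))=532 * sqrt(85)/468585+12236 * sqrt(17)/1405755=0.05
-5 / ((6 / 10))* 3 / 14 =-25 / 14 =-1.79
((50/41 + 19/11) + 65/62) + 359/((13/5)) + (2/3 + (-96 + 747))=865586407/1090518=793.74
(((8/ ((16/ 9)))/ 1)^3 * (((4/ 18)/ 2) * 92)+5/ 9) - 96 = 15049/ 18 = 836.06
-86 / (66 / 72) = -1032 / 11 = -93.82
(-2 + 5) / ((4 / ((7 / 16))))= 21 / 64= 0.33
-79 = -79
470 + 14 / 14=471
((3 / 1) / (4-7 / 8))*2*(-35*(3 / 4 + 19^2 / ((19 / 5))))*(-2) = 64344 / 5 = 12868.80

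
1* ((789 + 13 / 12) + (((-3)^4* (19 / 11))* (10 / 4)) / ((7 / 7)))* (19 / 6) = 2858759 / 792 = 3609.54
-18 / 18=-1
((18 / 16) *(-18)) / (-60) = 27 / 80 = 0.34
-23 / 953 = -0.02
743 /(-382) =-1.95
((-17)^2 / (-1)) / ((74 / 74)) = -289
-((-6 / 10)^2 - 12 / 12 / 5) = -4 / 25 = -0.16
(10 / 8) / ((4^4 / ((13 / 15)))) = 13 / 3072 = 0.00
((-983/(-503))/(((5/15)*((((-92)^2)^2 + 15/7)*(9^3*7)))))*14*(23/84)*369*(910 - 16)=138118381/6810533156547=0.00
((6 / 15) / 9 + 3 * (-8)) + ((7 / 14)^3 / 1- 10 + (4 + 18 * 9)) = 47581 / 360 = 132.17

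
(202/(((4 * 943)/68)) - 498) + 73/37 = -17179821/34891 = -492.39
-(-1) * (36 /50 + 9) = 243 /25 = 9.72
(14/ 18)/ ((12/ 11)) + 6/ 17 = 1957/ 1836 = 1.07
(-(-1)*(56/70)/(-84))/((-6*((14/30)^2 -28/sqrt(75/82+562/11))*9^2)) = -250*sqrt(42311918)/321189763419 -234545/825916534506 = -0.00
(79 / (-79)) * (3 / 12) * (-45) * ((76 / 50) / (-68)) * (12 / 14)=-0.22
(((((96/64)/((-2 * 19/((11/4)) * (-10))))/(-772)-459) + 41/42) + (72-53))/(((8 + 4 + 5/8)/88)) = -238007669383/77777070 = -3060.13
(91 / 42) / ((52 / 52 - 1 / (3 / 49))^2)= 39 / 4232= 0.01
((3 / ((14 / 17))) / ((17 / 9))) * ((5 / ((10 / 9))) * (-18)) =-156.21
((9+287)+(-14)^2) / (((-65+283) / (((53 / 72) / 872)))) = 2173 / 1140576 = 0.00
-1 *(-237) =237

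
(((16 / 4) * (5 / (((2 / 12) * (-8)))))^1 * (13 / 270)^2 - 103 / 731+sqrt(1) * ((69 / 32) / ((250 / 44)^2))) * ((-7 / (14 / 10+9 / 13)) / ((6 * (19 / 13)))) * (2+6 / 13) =220009410803 / 2151579712500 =0.10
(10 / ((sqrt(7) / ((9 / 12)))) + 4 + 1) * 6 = 45 * sqrt(7) / 7 + 30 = 47.01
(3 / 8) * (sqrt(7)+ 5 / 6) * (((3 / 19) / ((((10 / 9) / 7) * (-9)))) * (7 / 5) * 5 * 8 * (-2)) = 147 / 38+ 441 * sqrt(7) / 95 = 16.15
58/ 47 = 1.23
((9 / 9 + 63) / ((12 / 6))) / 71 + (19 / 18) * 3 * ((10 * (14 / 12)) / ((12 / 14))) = 333961 / 7668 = 43.55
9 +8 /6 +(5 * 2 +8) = 28.33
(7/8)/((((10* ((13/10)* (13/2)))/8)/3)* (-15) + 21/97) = -1358/81629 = -0.02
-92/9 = -10.22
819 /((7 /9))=1053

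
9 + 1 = 10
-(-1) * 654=654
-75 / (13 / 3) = -225 / 13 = -17.31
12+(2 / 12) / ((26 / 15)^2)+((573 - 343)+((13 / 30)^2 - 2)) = 73081997 / 304200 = 240.24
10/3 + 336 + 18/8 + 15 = 4279/12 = 356.58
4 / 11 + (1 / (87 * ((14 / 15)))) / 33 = 4877 / 13398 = 0.36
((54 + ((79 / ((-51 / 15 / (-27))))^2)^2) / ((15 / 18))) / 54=1437477083606751 / 417605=3442193181.61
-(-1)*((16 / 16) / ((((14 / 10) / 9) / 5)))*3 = 675 / 7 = 96.43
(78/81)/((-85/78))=-676/765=-0.88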